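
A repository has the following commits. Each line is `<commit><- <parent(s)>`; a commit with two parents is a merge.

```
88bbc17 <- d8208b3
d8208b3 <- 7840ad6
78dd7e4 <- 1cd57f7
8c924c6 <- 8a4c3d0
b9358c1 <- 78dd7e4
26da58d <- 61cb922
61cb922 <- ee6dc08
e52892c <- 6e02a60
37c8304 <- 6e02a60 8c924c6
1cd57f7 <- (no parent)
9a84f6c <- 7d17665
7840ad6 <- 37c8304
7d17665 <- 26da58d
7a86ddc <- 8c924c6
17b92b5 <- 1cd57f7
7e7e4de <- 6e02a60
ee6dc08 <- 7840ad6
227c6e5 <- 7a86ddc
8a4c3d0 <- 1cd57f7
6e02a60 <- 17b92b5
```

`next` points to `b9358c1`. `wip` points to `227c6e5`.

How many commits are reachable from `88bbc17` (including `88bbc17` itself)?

9

Walking parent pointers from 88bbc17: reachable set = {17b92b5, 1cd57f7, 37c8304, 6e02a60, 7840ad6, 88bbc17, 8a4c3d0, 8c924c6, d8208b3}.
That is 9 commits.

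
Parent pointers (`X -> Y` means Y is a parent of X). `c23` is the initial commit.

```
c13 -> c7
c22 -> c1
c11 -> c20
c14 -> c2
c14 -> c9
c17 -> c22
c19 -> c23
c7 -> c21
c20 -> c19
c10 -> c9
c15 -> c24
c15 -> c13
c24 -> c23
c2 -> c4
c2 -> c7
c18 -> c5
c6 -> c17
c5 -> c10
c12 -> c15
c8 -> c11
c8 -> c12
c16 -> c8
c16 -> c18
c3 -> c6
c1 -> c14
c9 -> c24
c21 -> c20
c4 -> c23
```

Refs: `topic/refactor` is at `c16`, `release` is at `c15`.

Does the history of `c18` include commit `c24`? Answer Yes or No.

Ancestors of c18 (commits reachable by following parents): {c10, c18, c23, c24, c5, c9}.
c24 is in that set, so it is an ancestor of c18.

Yes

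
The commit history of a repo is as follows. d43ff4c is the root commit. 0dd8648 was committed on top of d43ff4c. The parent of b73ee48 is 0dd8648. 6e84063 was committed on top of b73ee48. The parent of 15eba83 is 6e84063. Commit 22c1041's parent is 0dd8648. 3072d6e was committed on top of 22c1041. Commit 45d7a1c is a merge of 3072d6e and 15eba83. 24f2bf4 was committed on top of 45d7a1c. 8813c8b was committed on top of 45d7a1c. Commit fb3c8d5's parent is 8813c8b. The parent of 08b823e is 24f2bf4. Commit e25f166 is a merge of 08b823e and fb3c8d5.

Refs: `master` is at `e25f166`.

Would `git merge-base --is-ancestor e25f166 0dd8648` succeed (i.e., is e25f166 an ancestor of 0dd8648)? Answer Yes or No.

No

Ancestors of 0dd8648: {0dd8648, d43ff4c}.
e25f166 is not in that set, so it is not an ancestor of 0dd8648.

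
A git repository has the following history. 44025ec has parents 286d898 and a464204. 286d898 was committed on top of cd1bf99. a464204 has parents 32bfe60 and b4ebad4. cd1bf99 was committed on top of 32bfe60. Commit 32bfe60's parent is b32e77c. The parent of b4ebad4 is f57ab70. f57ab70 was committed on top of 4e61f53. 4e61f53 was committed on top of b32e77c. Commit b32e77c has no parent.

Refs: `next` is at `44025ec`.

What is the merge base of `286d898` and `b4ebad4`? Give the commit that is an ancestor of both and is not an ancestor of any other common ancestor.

b32e77c

Ancestors of 286d898: {286d898, 32bfe60, b32e77c, cd1bf99}.
Ancestors of b4ebad4: {4e61f53, b32e77c, b4ebad4, f57ab70}.
Common ancestors: {b32e77c}.
The only common ancestor is b32e77c, so it is the merge base.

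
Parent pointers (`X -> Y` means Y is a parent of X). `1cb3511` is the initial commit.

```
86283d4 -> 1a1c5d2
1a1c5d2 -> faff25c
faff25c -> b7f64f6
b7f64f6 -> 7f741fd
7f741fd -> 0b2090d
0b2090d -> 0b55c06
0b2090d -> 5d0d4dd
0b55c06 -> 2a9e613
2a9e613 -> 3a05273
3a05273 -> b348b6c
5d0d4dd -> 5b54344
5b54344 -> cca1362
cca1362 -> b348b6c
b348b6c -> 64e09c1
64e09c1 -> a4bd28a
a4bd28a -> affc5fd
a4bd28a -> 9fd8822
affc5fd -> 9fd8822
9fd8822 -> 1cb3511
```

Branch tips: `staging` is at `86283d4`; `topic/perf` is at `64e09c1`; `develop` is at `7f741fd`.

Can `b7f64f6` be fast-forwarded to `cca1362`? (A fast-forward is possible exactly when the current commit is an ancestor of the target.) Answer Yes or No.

No

A fast-forward from b7f64f6 to cca1362 is possible iff b7f64f6 is an ancestor of cca1362.
Ancestors of cca1362: {1cb3511, 64e09c1, 9fd8822, a4bd28a, affc5fd, b348b6c, cca1362}.
b7f64f6 is not among them, so fast-forward is not possible.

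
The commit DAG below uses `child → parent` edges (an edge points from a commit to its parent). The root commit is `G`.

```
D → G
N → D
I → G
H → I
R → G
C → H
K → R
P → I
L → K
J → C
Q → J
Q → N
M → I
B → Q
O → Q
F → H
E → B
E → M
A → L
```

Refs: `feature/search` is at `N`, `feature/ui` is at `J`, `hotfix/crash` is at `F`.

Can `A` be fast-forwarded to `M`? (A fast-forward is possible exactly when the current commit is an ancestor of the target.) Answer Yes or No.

A fast-forward from A to M is possible iff A is an ancestor of M.
Ancestors of M: {G, I, M}.
A is not among them, so fast-forward is not possible.

No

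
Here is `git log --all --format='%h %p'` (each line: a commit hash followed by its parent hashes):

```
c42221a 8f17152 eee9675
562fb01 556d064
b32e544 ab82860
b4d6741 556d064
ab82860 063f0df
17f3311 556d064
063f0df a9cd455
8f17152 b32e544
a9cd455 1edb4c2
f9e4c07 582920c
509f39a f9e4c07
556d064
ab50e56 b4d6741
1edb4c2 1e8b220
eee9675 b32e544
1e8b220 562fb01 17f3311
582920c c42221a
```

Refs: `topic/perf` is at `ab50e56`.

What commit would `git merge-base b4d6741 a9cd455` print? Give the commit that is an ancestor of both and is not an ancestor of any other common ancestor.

Ancestors of b4d6741: {556d064, b4d6741}.
Ancestors of a9cd455: {17f3311, 1e8b220, 1edb4c2, 556d064, 562fb01, a9cd455}.
Common ancestors: {556d064}.
The only common ancestor is 556d064, so it is the merge base.

556d064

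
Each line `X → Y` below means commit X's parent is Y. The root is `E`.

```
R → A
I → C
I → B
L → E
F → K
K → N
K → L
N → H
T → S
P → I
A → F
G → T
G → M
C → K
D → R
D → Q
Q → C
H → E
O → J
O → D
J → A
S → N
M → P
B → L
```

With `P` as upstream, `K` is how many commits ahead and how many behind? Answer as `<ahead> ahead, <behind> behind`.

0 ahead, 4 behind

Reachable from K: {E, H, K, L, N}.
Reachable from P: {B, C, E, H, I, K, L, N, P}.
Only in K's history (ahead): {} — 0.
Only in P's history (behind): {B, C, I, P} — 4.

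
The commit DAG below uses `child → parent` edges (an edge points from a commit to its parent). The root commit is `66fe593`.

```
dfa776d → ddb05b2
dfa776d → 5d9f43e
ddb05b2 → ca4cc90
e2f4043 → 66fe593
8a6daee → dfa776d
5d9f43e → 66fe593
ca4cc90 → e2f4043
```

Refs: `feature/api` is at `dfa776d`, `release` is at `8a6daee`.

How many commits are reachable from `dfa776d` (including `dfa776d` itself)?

6

Walking parent pointers from dfa776d: reachable set = {5d9f43e, 66fe593, ca4cc90, ddb05b2, dfa776d, e2f4043}.
That is 6 commits.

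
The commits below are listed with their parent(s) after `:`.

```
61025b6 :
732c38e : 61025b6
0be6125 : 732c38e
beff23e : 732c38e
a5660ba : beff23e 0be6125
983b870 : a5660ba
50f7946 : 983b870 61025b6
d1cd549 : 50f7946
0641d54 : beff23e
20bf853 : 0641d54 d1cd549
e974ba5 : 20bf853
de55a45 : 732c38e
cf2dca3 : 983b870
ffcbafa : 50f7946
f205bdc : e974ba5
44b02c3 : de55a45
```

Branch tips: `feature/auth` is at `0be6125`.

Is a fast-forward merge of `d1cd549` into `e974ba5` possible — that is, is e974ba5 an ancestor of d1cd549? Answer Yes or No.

No

A fast-forward from e974ba5 to d1cd549 is possible iff e974ba5 is an ancestor of d1cd549.
Ancestors of d1cd549: {0be6125, 50f7946, 61025b6, 732c38e, 983b870, a5660ba, beff23e, d1cd549}.
e974ba5 is not among them, so fast-forward is not possible.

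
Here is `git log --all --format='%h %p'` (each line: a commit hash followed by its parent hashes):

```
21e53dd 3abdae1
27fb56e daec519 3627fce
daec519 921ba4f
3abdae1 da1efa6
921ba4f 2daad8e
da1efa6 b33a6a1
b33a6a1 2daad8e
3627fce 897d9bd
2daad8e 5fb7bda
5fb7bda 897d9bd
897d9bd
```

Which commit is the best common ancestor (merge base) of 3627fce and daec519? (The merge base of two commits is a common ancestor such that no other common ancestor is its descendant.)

897d9bd

Ancestors of 3627fce: {3627fce, 897d9bd}.
Ancestors of daec519: {2daad8e, 5fb7bda, 897d9bd, 921ba4f, daec519}.
Common ancestors: {897d9bd}.
The only common ancestor is 897d9bd, so it is the merge base.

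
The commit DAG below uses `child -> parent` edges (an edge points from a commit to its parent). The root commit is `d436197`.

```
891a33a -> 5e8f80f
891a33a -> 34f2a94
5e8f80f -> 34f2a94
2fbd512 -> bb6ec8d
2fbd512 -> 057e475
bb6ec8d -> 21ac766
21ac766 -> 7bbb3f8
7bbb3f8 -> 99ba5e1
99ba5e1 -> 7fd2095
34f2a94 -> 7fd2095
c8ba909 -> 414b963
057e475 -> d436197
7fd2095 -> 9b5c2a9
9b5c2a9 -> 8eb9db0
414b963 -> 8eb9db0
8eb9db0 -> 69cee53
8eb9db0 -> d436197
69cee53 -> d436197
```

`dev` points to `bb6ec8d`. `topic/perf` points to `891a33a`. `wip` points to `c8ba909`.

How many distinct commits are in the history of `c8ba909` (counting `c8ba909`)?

Walking parent pointers from c8ba909: reachable set = {414b963, 69cee53, 8eb9db0, c8ba909, d436197}.
That is 5 commits.

5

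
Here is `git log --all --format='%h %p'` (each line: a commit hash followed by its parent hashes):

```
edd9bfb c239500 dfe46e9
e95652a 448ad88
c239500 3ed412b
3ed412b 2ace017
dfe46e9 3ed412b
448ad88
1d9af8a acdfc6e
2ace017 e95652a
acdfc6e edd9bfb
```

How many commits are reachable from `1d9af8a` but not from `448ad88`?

Reachable from 1d9af8a: {1d9af8a, 2ace017, 3ed412b, 448ad88, acdfc6e, c239500, dfe46e9, e95652a, edd9bfb}.
Reachable from 448ad88: {448ad88}.
In 1d9af8a's history but not 448ad88's: {1d9af8a, 2ace017, 3ed412b, acdfc6e, c239500, dfe46e9, e95652a, edd9bfb} — 8 commits.

8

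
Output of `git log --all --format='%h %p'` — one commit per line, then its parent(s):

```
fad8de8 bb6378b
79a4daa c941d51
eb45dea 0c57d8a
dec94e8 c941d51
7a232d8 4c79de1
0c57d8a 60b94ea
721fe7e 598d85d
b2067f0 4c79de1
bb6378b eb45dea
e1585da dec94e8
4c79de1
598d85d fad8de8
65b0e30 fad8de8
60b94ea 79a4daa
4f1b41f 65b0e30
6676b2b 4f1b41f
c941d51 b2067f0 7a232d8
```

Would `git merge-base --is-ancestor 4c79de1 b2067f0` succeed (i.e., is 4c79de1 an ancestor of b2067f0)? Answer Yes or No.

Ancestors of b2067f0 (commits reachable by following parents): {4c79de1, b2067f0}.
4c79de1 is in that set, so it is an ancestor of b2067f0.

Yes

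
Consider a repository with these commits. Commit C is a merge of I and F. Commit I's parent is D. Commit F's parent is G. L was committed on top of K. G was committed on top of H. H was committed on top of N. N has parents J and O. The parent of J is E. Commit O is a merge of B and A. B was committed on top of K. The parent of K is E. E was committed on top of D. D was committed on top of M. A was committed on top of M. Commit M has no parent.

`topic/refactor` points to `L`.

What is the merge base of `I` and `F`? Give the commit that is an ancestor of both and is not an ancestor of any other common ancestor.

D

Ancestors of I: {D, I, M}.
Ancestors of F: {A, B, D, E, F, G, H, J, K, M, N, O}.
Common ancestors: {D, M}.
Among these, D is not an ancestor of any other common ancestor — it is the merge base.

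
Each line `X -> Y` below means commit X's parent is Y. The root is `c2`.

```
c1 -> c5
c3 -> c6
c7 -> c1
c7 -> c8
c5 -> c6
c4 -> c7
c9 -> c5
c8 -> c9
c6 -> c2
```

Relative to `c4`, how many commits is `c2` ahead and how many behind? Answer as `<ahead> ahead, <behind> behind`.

0 ahead, 7 behind

Reachable from c2: {c2}.
Reachable from c4: {c1, c2, c4, c5, c6, c7, c8, c9}.
Only in c2's history (ahead): {} — 0.
Only in c4's history (behind): {c1, c4, c5, c6, c7, c8, c9} — 7.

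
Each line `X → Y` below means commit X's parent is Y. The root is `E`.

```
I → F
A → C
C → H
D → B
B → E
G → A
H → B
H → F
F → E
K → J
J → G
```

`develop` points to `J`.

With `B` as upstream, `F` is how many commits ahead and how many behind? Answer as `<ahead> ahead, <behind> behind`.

1 ahead, 1 behind

Reachable from F: {E, F}.
Reachable from B: {B, E}.
Only in F's history (ahead): {F} — 1.
Only in B's history (behind): {B} — 1.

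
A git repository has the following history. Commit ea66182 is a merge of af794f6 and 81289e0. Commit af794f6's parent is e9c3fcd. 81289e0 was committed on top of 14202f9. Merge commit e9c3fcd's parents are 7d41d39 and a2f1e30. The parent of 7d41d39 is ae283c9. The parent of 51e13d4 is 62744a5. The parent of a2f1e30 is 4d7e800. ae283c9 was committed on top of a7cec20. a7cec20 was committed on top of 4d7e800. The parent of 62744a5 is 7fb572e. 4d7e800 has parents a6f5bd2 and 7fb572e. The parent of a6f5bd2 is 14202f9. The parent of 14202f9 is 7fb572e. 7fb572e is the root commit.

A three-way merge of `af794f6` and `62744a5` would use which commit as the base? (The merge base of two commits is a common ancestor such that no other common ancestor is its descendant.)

Ancestors of af794f6: {14202f9, 4d7e800, 7d41d39, 7fb572e, a2f1e30, a6f5bd2, a7cec20, ae283c9, af794f6, e9c3fcd}.
Ancestors of 62744a5: {62744a5, 7fb572e}.
Common ancestors: {7fb572e}.
The only common ancestor is 7fb572e, so it is the merge base.

7fb572e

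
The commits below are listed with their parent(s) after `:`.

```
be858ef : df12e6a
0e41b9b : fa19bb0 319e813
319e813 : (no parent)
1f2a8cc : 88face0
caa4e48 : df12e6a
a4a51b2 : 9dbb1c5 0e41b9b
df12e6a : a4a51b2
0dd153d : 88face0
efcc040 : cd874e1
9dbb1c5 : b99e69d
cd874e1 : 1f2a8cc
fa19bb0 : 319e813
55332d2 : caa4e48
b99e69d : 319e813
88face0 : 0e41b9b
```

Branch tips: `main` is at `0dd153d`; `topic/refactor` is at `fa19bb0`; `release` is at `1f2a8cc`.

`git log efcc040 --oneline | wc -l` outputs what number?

Walking parent pointers from efcc040: reachable set = {0e41b9b, 1f2a8cc, 319e813, 88face0, cd874e1, efcc040, fa19bb0}.
That is 7 commits.

7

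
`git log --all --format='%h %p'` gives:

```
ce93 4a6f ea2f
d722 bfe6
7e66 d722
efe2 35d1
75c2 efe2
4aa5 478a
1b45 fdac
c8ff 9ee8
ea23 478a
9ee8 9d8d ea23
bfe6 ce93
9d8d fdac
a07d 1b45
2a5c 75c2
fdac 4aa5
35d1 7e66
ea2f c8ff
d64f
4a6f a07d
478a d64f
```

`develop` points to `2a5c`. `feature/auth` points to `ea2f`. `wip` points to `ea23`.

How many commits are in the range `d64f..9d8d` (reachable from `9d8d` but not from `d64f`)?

4

Reachable from 9d8d: {478a, 4aa5, 9d8d, d64f, fdac}.
Reachable from d64f: {d64f}.
In 9d8d's history but not d64f's: {478a, 4aa5, 9d8d, fdac} — 4 commits.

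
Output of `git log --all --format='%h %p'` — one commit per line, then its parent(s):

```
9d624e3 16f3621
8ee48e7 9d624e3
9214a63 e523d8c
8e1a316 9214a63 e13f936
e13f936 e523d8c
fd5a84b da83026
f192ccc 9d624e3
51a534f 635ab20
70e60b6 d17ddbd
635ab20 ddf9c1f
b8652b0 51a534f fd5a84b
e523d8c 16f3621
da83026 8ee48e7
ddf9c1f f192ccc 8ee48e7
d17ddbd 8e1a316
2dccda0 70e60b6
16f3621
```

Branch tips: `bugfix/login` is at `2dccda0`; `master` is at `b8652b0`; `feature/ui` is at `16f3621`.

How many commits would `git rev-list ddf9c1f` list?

Walking parent pointers from ddf9c1f: reachable set = {16f3621, 8ee48e7, 9d624e3, ddf9c1f, f192ccc}.
That is 5 commits.

5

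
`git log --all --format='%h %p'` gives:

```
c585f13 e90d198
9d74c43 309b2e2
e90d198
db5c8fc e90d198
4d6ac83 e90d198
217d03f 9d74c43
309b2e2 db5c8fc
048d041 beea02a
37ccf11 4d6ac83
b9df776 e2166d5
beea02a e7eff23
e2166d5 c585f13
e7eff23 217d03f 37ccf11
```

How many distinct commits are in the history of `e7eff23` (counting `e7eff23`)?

Walking parent pointers from e7eff23: reachable set = {217d03f, 309b2e2, 37ccf11, 4d6ac83, 9d74c43, db5c8fc, e7eff23, e90d198}.
That is 8 commits.

8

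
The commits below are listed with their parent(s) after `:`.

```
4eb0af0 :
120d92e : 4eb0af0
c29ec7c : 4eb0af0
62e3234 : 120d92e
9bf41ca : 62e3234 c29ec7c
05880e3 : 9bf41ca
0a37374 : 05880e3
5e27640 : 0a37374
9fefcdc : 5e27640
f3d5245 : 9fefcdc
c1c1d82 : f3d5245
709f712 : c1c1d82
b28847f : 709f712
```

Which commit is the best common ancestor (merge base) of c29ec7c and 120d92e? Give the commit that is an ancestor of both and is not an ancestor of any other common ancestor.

4eb0af0

Ancestors of c29ec7c: {4eb0af0, c29ec7c}.
Ancestors of 120d92e: {120d92e, 4eb0af0}.
Common ancestors: {4eb0af0}.
The only common ancestor is 4eb0af0, so it is the merge base.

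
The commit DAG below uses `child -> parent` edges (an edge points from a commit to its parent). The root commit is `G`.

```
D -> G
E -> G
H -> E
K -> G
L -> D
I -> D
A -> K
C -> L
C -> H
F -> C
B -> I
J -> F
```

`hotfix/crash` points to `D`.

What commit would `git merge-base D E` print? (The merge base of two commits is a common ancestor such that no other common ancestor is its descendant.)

G

Ancestors of D: {D, G}.
Ancestors of E: {E, G}.
Common ancestors: {G}.
The only common ancestor is G, so it is the merge base.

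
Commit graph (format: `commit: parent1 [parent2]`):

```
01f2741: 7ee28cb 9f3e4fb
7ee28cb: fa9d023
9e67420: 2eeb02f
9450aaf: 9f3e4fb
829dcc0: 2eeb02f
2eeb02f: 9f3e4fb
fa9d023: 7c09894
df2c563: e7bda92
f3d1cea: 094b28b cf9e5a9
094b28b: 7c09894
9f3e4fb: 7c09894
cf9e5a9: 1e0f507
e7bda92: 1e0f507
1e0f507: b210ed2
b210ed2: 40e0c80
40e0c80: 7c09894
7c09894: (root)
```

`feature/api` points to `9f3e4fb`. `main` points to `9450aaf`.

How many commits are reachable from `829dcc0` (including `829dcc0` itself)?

Walking parent pointers from 829dcc0: reachable set = {2eeb02f, 7c09894, 829dcc0, 9f3e4fb}.
That is 4 commits.

4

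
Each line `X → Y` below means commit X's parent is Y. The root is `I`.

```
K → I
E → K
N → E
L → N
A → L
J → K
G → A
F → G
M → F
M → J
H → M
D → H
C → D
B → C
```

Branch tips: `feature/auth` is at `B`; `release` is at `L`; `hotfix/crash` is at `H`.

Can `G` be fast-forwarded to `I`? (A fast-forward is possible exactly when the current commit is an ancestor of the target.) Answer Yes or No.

A fast-forward from G to I is possible iff G is an ancestor of I.
Ancestors of I: {I}.
G is not among them, so fast-forward is not possible.

No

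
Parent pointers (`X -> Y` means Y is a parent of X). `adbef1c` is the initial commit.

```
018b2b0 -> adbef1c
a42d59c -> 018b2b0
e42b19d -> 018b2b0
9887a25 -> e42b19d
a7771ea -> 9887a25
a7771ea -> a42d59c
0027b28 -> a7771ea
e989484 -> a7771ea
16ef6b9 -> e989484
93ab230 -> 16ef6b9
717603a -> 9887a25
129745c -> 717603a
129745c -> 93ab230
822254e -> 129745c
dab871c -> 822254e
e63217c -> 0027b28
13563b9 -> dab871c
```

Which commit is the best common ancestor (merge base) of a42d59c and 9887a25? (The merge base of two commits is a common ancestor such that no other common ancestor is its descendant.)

Ancestors of a42d59c: {018b2b0, a42d59c, adbef1c}.
Ancestors of 9887a25: {018b2b0, 9887a25, adbef1c, e42b19d}.
Common ancestors: {018b2b0, adbef1c}.
Among these, 018b2b0 is not an ancestor of any other common ancestor — it is the merge base.

018b2b0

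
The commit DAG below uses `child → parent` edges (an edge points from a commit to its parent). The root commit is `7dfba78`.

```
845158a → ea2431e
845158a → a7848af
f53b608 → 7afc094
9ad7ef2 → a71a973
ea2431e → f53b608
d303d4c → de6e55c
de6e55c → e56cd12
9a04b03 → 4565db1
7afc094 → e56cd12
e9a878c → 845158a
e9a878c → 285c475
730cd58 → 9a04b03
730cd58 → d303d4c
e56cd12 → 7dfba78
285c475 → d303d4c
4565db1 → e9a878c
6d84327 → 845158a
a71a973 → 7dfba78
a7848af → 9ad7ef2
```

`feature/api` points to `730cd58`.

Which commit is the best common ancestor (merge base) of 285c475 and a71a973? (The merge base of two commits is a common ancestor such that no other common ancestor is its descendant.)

Ancestors of 285c475: {285c475, 7dfba78, d303d4c, de6e55c, e56cd12}.
Ancestors of a71a973: {7dfba78, a71a973}.
Common ancestors: {7dfba78}.
The only common ancestor is 7dfba78, so it is the merge base.

7dfba78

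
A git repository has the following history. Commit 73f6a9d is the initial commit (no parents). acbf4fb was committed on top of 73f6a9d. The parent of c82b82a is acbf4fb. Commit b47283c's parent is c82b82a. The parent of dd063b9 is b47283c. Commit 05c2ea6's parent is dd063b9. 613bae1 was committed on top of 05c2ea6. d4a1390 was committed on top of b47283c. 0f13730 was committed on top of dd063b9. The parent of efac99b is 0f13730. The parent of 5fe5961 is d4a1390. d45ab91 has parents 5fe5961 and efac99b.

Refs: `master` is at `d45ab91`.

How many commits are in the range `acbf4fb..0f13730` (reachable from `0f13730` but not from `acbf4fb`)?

Reachable from 0f13730: {0f13730, 73f6a9d, acbf4fb, b47283c, c82b82a, dd063b9}.
Reachable from acbf4fb: {73f6a9d, acbf4fb}.
In 0f13730's history but not acbf4fb's: {0f13730, b47283c, c82b82a, dd063b9} — 4 commits.

4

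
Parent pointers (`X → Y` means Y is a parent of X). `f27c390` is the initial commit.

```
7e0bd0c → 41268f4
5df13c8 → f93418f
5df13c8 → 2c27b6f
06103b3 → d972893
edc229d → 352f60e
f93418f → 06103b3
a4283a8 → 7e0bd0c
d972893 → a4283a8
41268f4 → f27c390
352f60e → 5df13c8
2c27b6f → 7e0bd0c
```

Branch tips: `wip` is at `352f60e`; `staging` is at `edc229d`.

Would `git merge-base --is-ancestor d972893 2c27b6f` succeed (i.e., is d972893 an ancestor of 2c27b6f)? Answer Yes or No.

Ancestors of 2c27b6f: {2c27b6f, 41268f4, 7e0bd0c, f27c390}.
d972893 is not in that set, so it is not an ancestor of 2c27b6f.

No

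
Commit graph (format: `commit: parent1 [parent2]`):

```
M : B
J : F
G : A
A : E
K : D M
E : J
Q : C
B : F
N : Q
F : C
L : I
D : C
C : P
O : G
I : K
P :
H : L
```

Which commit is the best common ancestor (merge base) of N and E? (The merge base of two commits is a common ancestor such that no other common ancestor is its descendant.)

Ancestors of N: {C, N, P, Q}.
Ancestors of E: {C, E, F, J, P}.
Common ancestors: {C, P}.
Among these, C is not an ancestor of any other common ancestor — it is the merge base.

C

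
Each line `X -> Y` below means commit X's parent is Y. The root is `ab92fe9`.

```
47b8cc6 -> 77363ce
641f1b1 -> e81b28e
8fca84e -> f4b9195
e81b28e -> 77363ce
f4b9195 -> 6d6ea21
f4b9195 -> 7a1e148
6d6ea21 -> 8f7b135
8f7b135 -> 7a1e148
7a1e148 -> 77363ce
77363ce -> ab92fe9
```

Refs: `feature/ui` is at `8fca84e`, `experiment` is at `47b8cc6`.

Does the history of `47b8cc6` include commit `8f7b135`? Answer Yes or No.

Ancestors of 47b8cc6: {47b8cc6, 77363ce, ab92fe9}.
8f7b135 is not in that set, so it is not an ancestor of 47b8cc6.

No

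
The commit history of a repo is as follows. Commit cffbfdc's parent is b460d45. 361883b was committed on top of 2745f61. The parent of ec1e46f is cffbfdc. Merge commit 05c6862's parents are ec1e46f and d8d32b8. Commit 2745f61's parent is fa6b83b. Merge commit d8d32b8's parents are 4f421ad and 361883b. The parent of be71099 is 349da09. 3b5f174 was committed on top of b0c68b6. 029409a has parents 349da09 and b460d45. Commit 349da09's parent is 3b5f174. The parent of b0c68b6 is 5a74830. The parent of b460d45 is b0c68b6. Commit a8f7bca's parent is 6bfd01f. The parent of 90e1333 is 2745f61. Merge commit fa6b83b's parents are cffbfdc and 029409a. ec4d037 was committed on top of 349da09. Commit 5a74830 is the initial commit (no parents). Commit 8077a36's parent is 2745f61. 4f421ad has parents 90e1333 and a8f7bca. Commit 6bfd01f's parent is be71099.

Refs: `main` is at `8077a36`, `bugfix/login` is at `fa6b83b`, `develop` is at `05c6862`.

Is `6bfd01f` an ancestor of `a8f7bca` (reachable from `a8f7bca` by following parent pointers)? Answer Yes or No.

Ancestors of a8f7bca (commits reachable by following parents): {349da09, 3b5f174, 5a74830, 6bfd01f, a8f7bca, b0c68b6, be71099}.
6bfd01f is in that set, so it is an ancestor of a8f7bca.

Yes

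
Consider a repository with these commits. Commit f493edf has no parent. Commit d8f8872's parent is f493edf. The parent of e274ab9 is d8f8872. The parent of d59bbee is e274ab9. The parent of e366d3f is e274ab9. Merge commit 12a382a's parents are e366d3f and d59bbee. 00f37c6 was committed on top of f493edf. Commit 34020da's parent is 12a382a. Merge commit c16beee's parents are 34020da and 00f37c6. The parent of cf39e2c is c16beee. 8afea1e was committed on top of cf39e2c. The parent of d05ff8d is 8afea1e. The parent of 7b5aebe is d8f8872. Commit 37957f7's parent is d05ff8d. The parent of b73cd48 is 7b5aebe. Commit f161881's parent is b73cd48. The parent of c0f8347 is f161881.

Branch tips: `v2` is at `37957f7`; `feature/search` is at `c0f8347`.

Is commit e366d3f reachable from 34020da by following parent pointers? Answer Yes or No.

Yes

Ancestors of 34020da (commits reachable by following parents): {12a382a, 34020da, d59bbee, d8f8872, e274ab9, e366d3f, f493edf}.
e366d3f is in that set, so it is an ancestor of 34020da.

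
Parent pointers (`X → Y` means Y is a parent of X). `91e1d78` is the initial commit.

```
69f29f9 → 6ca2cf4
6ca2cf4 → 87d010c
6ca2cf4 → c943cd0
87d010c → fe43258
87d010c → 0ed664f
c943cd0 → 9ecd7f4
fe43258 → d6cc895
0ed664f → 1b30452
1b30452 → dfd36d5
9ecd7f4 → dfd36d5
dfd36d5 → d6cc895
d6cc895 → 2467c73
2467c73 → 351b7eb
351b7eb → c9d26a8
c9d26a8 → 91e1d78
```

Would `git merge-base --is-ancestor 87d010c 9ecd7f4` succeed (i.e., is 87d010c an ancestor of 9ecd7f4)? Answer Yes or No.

No

Ancestors of 9ecd7f4: {2467c73, 351b7eb, 91e1d78, 9ecd7f4, c9d26a8, d6cc895, dfd36d5}.
87d010c is not in that set, so it is not an ancestor of 9ecd7f4.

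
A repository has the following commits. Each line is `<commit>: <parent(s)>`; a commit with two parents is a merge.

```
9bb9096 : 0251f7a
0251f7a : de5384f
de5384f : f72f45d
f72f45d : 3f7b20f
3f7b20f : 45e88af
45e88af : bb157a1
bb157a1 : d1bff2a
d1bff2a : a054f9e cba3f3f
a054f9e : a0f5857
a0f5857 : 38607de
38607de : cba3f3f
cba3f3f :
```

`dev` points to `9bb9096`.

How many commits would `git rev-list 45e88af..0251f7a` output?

4

Reachable from 0251f7a: {0251f7a, 38607de, 3f7b20f, 45e88af, a054f9e, a0f5857, bb157a1, cba3f3f, d1bff2a, de5384f, f72f45d}.
Reachable from 45e88af: {38607de, 45e88af, a054f9e, a0f5857, bb157a1, cba3f3f, d1bff2a}.
In 0251f7a's history but not 45e88af's: {0251f7a, 3f7b20f, de5384f, f72f45d} — 4 commits.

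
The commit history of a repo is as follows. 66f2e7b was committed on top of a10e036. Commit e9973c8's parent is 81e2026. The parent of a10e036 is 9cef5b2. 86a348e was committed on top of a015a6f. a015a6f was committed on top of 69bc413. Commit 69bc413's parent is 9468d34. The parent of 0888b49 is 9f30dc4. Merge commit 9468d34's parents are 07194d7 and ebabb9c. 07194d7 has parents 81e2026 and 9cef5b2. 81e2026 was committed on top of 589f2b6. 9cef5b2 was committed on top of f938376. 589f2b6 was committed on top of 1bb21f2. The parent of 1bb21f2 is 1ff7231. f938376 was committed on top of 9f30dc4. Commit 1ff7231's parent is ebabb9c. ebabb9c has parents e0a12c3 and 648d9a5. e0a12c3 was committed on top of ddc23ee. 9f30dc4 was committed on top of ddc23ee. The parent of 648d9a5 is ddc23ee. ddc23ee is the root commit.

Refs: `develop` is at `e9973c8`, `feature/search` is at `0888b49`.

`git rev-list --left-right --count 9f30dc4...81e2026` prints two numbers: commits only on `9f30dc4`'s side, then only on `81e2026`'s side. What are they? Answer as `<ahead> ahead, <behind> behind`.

Reachable from 9f30dc4: {9f30dc4, ddc23ee}.
Reachable from 81e2026: {1bb21f2, 1ff7231, 589f2b6, 648d9a5, 81e2026, ddc23ee, e0a12c3, ebabb9c}.
Only in 9f30dc4's history (ahead): {9f30dc4} — 1.
Only in 81e2026's history (behind): {1bb21f2, 1ff7231, 589f2b6, 648d9a5, 81e2026, e0a12c3, ebabb9c} — 7.

1 ahead, 7 behind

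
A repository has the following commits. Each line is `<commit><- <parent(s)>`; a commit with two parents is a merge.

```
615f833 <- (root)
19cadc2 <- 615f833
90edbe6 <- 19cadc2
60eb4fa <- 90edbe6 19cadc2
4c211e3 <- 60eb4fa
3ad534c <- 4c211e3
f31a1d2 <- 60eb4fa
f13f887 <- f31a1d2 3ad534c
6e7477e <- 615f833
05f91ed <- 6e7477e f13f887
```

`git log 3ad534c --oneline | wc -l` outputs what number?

Walking parent pointers from 3ad534c: reachable set = {19cadc2, 3ad534c, 4c211e3, 60eb4fa, 615f833, 90edbe6}.
That is 6 commits.

6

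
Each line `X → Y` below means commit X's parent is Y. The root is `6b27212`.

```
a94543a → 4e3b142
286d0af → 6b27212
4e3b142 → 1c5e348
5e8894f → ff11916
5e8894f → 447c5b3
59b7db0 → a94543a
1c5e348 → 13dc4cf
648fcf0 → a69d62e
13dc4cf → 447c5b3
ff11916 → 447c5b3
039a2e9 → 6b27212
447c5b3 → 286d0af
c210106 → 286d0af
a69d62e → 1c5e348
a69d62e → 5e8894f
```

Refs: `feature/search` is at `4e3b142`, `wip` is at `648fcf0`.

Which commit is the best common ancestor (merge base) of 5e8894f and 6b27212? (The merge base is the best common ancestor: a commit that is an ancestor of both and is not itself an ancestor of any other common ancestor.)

Ancestors of 5e8894f: {286d0af, 447c5b3, 5e8894f, 6b27212, ff11916}.
Ancestors of 6b27212: {6b27212}.
Common ancestors: {6b27212}.
The only common ancestor is 6b27212, so it is the merge base.

6b27212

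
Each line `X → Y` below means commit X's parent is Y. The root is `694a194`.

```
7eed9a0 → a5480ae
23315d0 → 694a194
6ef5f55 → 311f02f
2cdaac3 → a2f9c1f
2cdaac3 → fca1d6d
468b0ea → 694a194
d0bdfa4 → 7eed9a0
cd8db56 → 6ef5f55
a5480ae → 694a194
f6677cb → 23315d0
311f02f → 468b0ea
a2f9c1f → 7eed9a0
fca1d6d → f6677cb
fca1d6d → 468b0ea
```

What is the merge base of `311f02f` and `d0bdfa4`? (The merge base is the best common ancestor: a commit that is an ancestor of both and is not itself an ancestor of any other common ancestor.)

Ancestors of 311f02f: {311f02f, 468b0ea, 694a194}.
Ancestors of d0bdfa4: {694a194, 7eed9a0, a5480ae, d0bdfa4}.
Common ancestors: {694a194}.
The only common ancestor is 694a194, so it is the merge base.

694a194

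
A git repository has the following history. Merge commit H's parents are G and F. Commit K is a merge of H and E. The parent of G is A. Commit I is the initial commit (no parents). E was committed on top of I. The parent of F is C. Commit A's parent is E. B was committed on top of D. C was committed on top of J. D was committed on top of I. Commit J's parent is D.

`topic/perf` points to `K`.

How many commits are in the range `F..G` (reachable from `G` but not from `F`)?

3

Reachable from G: {A, E, G, I}.
Reachable from F: {C, D, F, I, J}.
In G's history but not F's: {A, E, G} — 3 commits.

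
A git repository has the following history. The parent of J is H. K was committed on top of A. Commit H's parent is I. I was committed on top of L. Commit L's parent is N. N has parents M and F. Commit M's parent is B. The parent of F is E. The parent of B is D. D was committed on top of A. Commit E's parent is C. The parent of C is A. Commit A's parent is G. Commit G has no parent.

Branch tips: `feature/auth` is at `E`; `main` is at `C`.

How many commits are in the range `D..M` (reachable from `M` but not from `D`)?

Reachable from M: {A, B, D, G, M}.
Reachable from D: {A, D, G}.
In M's history but not D's: {B, M} — 2 commits.

2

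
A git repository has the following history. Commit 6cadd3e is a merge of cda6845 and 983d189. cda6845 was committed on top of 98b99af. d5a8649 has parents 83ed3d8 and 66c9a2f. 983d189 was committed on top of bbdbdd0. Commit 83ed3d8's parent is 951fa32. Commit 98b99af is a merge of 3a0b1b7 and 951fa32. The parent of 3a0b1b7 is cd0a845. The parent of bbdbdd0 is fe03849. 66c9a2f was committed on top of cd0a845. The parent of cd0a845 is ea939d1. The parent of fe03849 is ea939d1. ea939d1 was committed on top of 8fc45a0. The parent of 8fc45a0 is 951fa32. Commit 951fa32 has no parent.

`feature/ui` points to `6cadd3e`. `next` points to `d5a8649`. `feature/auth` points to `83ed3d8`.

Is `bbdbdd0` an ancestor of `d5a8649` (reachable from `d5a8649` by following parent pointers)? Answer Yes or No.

Ancestors of d5a8649: {66c9a2f, 83ed3d8, 8fc45a0, 951fa32, cd0a845, d5a8649, ea939d1}.
bbdbdd0 is not in that set, so it is not an ancestor of d5a8649.

No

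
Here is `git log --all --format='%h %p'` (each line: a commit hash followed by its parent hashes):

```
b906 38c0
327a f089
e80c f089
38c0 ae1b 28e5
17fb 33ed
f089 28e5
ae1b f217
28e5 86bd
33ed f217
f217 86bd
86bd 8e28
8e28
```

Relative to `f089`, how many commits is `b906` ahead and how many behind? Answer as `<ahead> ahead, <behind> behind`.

Reachable from b906: {28e5, 38c0, 86bd, 8e28, ae1b, b906, f217}.
Reachable from f089: {28e5, 86bd, 8e28, f089}.
Only in b906's history (ahead): {38c0, ae1b, b906, f217} — 4.
Only in f089's history (behind): {f089} — 1.

4 ahead, 1 behind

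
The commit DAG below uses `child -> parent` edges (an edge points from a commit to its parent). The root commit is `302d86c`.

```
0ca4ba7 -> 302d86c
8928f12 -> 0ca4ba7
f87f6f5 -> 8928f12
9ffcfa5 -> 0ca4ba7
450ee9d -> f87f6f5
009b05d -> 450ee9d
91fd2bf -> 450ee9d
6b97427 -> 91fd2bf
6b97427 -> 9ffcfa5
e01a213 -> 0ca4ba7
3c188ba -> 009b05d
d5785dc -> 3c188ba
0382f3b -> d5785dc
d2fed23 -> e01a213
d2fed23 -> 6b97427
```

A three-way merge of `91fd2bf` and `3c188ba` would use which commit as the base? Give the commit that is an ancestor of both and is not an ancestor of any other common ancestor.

450ee9d

Ancestors of 91fd2bf: {0ca4ba7, 302d86c, 450ee9d, 8928f12, 91fd2bf, f87f6f5}.
Ancestors of 3c188ba: {009b05d, 0ca4ba7, 302d86c, 3c188ba, 450ee9d, 8928f12, f87f6f5}.
Common ancestors: {0ca4ba7, 302d86c, 450ee9d, 8928f12, f87f6f5}.
Among these, 450ee9d is not an ancestor of any other common ancestor — it is the merge base.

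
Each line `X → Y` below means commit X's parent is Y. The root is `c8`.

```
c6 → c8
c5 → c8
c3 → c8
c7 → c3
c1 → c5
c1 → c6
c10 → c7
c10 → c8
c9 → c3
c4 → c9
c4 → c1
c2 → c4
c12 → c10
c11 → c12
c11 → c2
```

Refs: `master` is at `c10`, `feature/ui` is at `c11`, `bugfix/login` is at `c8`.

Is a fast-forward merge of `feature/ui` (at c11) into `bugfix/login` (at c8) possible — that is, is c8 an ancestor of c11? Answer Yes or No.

A fast-forward from c8 to c11 is possible iff c8 is an ancestor of c11.
Ancestors of c11: {c1, c10, c11, c12, c2, c3, c4, c5, c6, c7, c8, c9}.
c8 is among them, so fast-forward is possible.

Yes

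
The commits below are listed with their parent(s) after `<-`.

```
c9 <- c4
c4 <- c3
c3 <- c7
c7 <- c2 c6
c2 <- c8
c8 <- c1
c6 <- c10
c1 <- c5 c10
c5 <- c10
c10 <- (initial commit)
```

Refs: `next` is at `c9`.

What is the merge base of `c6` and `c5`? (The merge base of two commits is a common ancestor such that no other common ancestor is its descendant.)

Ancestors of c6: {c10, c6}.
Ancestors of c5: {c10, c5}.
Common ancestors: {c10}.
The only common ancestor is c10, so it is the merge base.

c10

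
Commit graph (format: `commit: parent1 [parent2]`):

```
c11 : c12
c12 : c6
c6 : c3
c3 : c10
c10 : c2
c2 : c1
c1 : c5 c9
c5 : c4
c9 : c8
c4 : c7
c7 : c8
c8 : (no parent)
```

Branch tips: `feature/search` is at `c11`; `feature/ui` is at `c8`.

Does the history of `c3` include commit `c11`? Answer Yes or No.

No

Ancestors of c3: {c1, c10, c2, c3, c4, c5, c7, c8, c9}.
c11 is not in that set, so it is not an ancestor of c3.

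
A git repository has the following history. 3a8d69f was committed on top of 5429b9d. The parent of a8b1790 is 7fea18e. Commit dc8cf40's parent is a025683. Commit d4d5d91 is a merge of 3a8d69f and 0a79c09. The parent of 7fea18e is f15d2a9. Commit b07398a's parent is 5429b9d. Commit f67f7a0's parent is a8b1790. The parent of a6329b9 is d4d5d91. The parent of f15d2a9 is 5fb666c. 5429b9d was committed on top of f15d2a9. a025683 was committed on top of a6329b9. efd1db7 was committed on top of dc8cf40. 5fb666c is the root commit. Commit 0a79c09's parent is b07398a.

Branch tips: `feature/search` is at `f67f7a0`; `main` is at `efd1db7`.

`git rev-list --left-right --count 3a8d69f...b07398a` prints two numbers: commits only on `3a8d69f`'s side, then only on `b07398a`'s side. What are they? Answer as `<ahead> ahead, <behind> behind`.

1 ahead, 1 behind

Reachable from 3a8d69f: {3a8d69f, 5429b9d, 5fb666c, f15d2a9}.
Reachable from b07398a: {5429b9d, 5fb666c, b07398a, f15d2a9}.
Only in 3a8d69f's history (ahead): {3a8d69f} — 1.
Only in b07398a's history (behind): {b07398a} — 1.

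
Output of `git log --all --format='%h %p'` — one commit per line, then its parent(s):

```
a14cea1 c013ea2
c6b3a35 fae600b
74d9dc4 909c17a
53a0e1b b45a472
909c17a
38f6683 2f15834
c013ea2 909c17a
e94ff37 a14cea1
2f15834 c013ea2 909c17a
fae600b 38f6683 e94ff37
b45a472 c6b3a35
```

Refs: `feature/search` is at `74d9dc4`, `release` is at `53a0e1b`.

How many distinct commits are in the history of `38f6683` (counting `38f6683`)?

4

Walking parent pointers from 38f6683: reachable set = {2f15834, 38f6683, 909c17a, c013ea2}.
That is 4 commits.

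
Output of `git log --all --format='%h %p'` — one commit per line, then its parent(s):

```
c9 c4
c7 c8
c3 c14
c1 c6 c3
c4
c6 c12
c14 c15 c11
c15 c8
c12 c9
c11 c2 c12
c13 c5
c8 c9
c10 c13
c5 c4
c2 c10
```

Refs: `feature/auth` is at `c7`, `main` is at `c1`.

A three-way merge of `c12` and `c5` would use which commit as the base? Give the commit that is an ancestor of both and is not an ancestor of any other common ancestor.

Ancestors of c12: {c12, c4, c9}.
Ancestors of c5: {c4, c5}.
Common ancestors: {c4}.
The only common ancestor is c4, so it is the merge base.

c4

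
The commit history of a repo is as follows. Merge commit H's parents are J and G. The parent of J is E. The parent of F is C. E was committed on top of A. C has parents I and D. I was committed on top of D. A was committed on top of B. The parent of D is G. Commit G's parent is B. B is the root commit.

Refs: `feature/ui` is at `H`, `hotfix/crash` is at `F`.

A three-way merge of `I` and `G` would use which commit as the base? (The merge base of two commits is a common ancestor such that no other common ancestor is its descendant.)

Ancestors of I: {B, D, G, I}.
Ancestors of G: {B, G}.
Common ancestors: {B, G}.
Among these, G is not an ancestor of any other common ancestor — it is the merge base.

G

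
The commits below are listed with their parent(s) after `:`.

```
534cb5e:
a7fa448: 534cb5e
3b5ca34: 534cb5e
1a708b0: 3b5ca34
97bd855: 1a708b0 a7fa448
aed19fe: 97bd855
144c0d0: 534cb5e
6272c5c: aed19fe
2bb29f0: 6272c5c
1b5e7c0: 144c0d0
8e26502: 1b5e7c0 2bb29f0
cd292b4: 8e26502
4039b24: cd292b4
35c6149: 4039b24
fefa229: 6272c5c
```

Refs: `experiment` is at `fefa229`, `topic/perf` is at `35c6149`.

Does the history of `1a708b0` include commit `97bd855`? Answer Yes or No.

Ancestors of 1a708b0: {1a708b0, 3b5ca34, 534cb5e}.
97bd855 is not in that set, so it is not an ancestor of 1a708b0.

No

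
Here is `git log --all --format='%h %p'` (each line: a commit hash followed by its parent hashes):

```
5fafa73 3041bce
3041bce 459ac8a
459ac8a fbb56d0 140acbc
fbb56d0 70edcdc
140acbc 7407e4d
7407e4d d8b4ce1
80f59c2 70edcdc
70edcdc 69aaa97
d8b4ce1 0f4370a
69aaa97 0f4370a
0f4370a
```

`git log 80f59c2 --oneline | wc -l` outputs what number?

Walking parent pointers from 80f59c2: reachable set = {0f4370a, 69aaa97, 70edcdc, 80f59c2}.
That is 4 commits.

4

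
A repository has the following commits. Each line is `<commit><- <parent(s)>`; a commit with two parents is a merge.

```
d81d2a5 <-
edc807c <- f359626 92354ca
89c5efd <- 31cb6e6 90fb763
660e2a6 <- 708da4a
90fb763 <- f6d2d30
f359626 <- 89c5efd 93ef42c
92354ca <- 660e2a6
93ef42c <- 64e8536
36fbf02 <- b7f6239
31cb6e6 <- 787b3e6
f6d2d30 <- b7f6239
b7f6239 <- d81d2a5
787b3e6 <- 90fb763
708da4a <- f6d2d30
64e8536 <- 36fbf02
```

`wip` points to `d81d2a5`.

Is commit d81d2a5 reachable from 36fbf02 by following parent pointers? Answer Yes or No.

Yes

Ancestors of 36fbf02 (commits reachable by following parents): {36fbf02, b7f6239, d81d2a5}.
d81d2a5 is in that set, so it is an ancestor of 36fbf02.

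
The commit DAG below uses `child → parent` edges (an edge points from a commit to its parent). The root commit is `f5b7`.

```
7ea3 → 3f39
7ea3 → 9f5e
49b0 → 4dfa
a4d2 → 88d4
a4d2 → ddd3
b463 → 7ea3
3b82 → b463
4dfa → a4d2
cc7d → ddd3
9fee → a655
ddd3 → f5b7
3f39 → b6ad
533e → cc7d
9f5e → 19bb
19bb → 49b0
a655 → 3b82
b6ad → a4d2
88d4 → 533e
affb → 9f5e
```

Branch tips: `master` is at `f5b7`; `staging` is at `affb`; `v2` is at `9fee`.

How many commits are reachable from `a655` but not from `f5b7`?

Reachable from a655: {19bb, 3b82, 3f39, 49b0, 4dfa, 533e, 7ea3, 88d4, 9f5e, a4d2, a655, b463, b6ad, cc7d, ddd3, f5b7}.
Reachable from f5b7: {f5b7}.
In a655's history but not f5b7's: {19bb, 3b82, 3f39, 49b0, 4dfa, 533e, 7ea3, 88d4, 9f5e, a4d2, a655, b463, b6ad, cc7d, ddd3} — 15 commits.

15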